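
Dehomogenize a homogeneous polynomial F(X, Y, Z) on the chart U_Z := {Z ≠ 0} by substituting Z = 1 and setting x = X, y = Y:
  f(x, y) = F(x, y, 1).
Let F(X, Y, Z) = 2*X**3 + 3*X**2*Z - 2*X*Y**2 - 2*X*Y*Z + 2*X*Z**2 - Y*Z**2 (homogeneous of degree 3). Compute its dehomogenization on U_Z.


f(x, y) = 2*x**3 + 3*x**2 - 2*x*y**2 - 2*x*y + 2*x - y

On U_Z we set Z = 1. Each monomial c·X^i·Y^j·Z^k in F becomes c·x^i·y^j·1^k = c·x^i·y^j.
Substituting Z = 1: F(X, Y, 1) = 2*x**3 + 3*x**2 - 2*x*y**2 - 2*x*y + 2*x - y.
Note: deg(f) ≤ deg(F) = 3; strict inequality happens when F is divisible by Z (lost terms).


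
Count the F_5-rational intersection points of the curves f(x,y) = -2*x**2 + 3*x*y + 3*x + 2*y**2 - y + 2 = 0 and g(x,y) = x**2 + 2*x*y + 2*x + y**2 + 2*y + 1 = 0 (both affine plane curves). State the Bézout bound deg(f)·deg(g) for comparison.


Common zeros: {(0, 4)}; count = 1; Bézout bound = 4.

deg(f) = 2, deg(g) = 2, so Bézout bound = 4.
Scan x ∈ F_5. For each x, list the y ∈ F_5 with f(x, y) ≡ 0 and those with g(x, y) ≡ 0 (mod 5); the common zeros in that column are the intersection.
  x = 0: f ≡ 0 at y ∈ {4}; g ≡ 0 at y ∈ {4}; common: {4}.
  x = 1: f ≡ 0 at y ∈ {2}; g ≡ 0 at y ∈ {3}; common: ∅.
  x = 2: f ≡ 0 at y ∈ {0}; g ≡ 0 at y ∈ {2}; common: ∅.
  x = 3: f ≡ 0 at y ∈ {3}; g ≡ 0 at y ∈ {1}; common: ∅.
  x = 4: f ≡ 0 at y ∈ {1}; g ≡ 0 at y ∈ {0}; common: ∅.
Collecting: common zeros = {(0, 4)}, so the count is 1.
Comparison with the Bézout bound: 1 ≤ 4 = deg(f)·deg(g), as expected for curves with no common component (the affine F_5-count falls short of the bound because intersections may lie at infinity, over extension fields, or carry multiplicity).


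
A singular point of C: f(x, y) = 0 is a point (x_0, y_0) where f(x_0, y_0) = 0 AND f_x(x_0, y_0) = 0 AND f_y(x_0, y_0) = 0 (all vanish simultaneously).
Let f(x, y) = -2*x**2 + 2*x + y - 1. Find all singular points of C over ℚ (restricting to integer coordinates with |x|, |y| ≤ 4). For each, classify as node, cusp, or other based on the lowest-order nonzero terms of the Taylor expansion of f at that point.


No singular points in the scanned grid; C is smooth there.

Compute partial derivatives:
  f_x = 2 - 4*x.
  f_y = 1.
f_y = 1 is a nonzero constant, so f_y never vanishes: no point (x, y) can satisfy f = f_x = f_y = 0. In particular no (x, y) ∈ {−4, ..., 4}² is singular; the curve is smooth.


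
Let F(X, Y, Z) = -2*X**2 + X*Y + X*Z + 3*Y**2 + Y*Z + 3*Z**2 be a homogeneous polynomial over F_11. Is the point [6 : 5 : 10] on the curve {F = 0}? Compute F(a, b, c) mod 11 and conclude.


F(6,5,10) ≡ 3 (mod 11); P is NOT on the curve.

Evaluate F(6, 5, 10) term-by-term (mod 11).
  -2*X**2 ↦ -2·36·1·1 = -72
  X*Y ↦ 1·6·5·1 = 30
  X*Z ↦ 1·6·1·10 = 60
  3*Y**2 ↦ 3·1·25·1 = 75
  Y*Z ↦ 1·1·5·10 = 50
  3*Z**2 ↦ 3·1·1·100 = 300
Sum: F(6, 5, 10) = (-72) + (30) + (60) + (75) + (50) + (300) = 443.
Reducing mod 11: 443 ≡ 3 (mod 11).
Since F(a, b, c) ≡ 3 ≠ 0 (mod 11), P does NOT lie on the curve.


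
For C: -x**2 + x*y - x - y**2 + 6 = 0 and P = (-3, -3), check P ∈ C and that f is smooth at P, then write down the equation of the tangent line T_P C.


Tangent line at P: 2*x + 3*y + 15 = 0.

Step 1: f(-3, -3) = 0, so P lies on C.
Step 2: partial derivatives
  f_x(x, y) = -2*x + y - 1, f_y(x, y) = x - 2*y.
  f_x(P) = 2, f_y(P) = 3 (gradient nonzero, so P is smooth).
Step 3: tangent line at P: 2·(x − -3) + 3·(y − -3) = 0.
Expanding: 2*x + 3*y + 15 = 0.


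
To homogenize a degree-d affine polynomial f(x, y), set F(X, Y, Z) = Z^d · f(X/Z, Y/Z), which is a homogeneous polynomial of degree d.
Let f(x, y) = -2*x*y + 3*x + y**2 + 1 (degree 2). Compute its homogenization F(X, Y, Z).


F(X, Y, Z) = -2*X*Y + 3*X*Z + Y**2 + Z**2

deg(f) = 2.
Substitute x = X/Z, y = Y/Z into f, then multiply by Z^2.
  monomial -2·x^1·y^1 ↦ -2·X^1·Y^1·Z^0.
  monomial 3·x^1·y^0 ↦ 3·X^1·Y^0·Z^1.
  monomial 1·x^0·y^2 ↦ 1·X^0·Y^2·Z^0.
  monomial 1·x^0·y^0 ↦ 1·X^0·Y^0·Z^2.
Collecting: F(X, Y, Z) = -2*X*Y + 3*X*Z + Y**2 + Z**2.


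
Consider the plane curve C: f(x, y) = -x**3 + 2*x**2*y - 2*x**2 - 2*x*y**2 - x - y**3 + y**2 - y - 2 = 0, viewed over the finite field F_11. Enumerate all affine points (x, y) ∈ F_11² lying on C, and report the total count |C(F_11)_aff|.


Affine F_11-points: {(3, 2), (4, 3), (4, 4), (4, 8), (5, 1), (5, 3), (5, 9), (6, 3), (6, 5), (8, 1), (9, 0), (9, 1), (9, 4)}; count = 13.

For each of the 121 pairs (x, y) ∈ F_11², evaluate f(x, y) mod 11. Record the zeros.
  x = 0: [0↦9, 1↦8, 2↦3, 3↦10, 4↦1, 5↦3, 6↦10, 7↦5, 8↦4, 9↦1, 10↦1]  zeros at y ∈ ∅
  x = 1: [0↦5, 1↦4, 2↦6, 3↦5, 4↦6, 5↦3, 6↦1, 7↦5, 8↦9, 9↦7, 10↦4]  zeros at y ∈ ∅
  x = 2: [0↦2, 1↦5, 2↦7, 3↦2, 4↦6, 5↦2, 6↦6, 7↦1, 8↦3, 9↦6, 10↦4]  zeros at y ∈ ∅
  x = 3: [0↦5, 1↦5, 2↦0, 3↦6, 4↦6, 5↦5, 6↦8, 7↦9, 8↦2, 9↦3, 10↦6]  zeros at y ∈ {2}
  x = 4: [0↦8, 1↦9, 2↦1, 3↦0, 4↦0, 5↦6, 6↦1, 7↦1, 8↦0, 9↦3, 10↦4]  zeros at y ∈ {3, 4, 8}
  x = 5: [0↦5, 1↦0, 2↦4, 3↦0, 4↦4, 5↦10, 6↦1, 7↦4, 8↦2, 9↦0, 10↦3]  zeros at y ∈ {1, 3, 9}
  x = 6: [0↦1, 1↦5, 2↦3, 3↦0, 4↦1, 5↦0, 6↦2, 7↦1, 8↦2, 9↦10, 10↦8]  zeros at y ∈ {3, 5}
  x = 7: [0↦1, 1↦7, 2↦3, 3↦5, 4↦7, 5↦3, 6↦9, 7↦8, 8↦5, 9↦5, 10↦2]  zeros at y ∈ ∅
  x = 8: [0↦10, 1↦0, 2↦9, 3↦9, 4↦5, 5↦2, 6↦5, 7↦8, 8↦5, 9↦1, 10↦1]  zeros at y ∈ {1}
  x = 9: [0↦0, 1↦0, 2↦4, 3↦6, 4↦0, 5↦2, 6↦6, 7↦6, 8↦7, 9↦3, 10↦10]  zeros at y ∈ {0, 1, 4}
  x = 10: [0↦9, 1↦1, 2↦4, 3↦1, 4↦8, 5↦8, 6↦6, 7↦7, 8↦5, 9↦5, 10↦1]  zeros at y ∈ ∅
Collecting zeros: affine points = {(3, 2), (4, 3), (4, 4), (4, 8), (5, 1), (5, 3), (5, 9), (6, 3), (6, 5), (8, 1), (9, 0), (9, 1), (9, 4)}.
Total count |C(F_11)_aff| = 13.


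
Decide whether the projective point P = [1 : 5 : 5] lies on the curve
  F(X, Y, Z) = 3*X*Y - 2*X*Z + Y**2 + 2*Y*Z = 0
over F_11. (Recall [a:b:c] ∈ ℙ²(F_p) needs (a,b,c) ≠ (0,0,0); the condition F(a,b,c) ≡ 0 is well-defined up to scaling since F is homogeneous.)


F(1,5,5) ≡ 3 (mod 11); P is NOT on the curve.

Evaluate F(1, 5, 5) term-by-term (mod 11).
  3*X*Y ↦ 3·1·5·1 = 15
  -2*X*Z ↦ -2·1·1·5 = -10
  Y**2 ↦ 1·1·25·1 = 25
  2*Y*Z ↦ 2·1·5·5 = 50
Sum: F(1, 5, 5) = (15) + (-10) + (25) + (50) = 80.
Reducing mod 11: 80 ≡ 3 (mod 11).
Since F(a, b, c) ≡ 3 ≠ 0 (mod 11), P does NOT lie on the curve.


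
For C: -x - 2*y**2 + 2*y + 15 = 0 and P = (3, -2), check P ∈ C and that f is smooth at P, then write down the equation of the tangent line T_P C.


Tangent line at P: -x + 10*y + 23 = 0.

Step 1: f(3, -2) = 0, so P lies on C.
Step 2: partial derivatives
  f_x(x, y) = -1, f_y(x, y) = 2 - 4*y.
  f_x(P) = -1, f_y(P) = 10 (gradient nonzero, so P is smooth).
Step 3: tangent line at P: -1·(x − 3) + 10·(y − -2) = 0.
Expanding: -x + 10*y + 23 = 0.


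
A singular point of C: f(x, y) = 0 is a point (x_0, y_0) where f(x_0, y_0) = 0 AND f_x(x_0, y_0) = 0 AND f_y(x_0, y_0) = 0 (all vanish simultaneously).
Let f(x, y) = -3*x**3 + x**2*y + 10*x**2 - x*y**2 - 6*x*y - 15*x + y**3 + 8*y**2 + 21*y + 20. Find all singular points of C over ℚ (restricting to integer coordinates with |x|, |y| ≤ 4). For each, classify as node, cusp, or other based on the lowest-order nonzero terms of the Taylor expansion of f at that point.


Singular points: {(1, -2)}; classification: node.

Compute partial derivatives:
  f_x = -9*x**2 + 2*x*y + 20*x - y**2 - 6*y - 15.
  f_y = x**2 - 2*x*y - 6*x + 3*y**2 + 16*y + 21.
Scan x_0 ∈ {−4, ..., 4}. For each x_0, f_y(x_0, y) is a polynomial in y; find its integer roots y ∈ {−4, ..., 4}, then test f_x and f at those candidates.
  x = -4: f_y(-4, y) = 3*y**2 + 24*y + 61; no integer root y with |y| ≤ 4.
  x = -3: f_y(-3, y) = 3*y**2 + 22*y + 48; no integer root y with |y| ≤ 4.
  x = -2: f_y(-2, y) = 3*y**2 + 20*y + 37; no integer root y with |y| ≤ 4.
  x = -1: f_y(-1, y) = 3*y**2 + 18*y + 28; no integer root y with |y| ≤ 4.
  x = 0: f_y(0, y) = 3*y**2 + 16*y + 21; vanishes at y ∈ {-3}. (0, -3): f_x = -6 ≠ 0.
  x = 1: f_y(1, y) = 3*y**2 + 14*y + 16; vanishes at y ∈ {-2}. (1, -2): f_x = 0, f = 0 — SINGULAR.
  x = 2: f_y(2, y) = 3*y**2 + 12*y + 13; no integer root y with |y| ≤ 4.
  x = 3: f_y(3, y) = 3*y**2 + 10*y + 12; no integer root y with |y| ≤ 4.
  x = 4: f_y(4, y) = 3*y**2 + 8*y + 13; no integer root y with |y| ≤ 4.
Only singular point on the grid: (1, -2).
Classify: substitute x = 1 + u, y = -2 + v and expand: f = -3*u**3 + u**2*v - u**2 - u*v**2 + v**3 + v**2.
No constant or linear terms (consistent with a singular point). Quadratic part: -u**2 + v**2. Cubic part: -3*u**3 + u**2*v - u*v**2 + v**3.
The quadratic part v**2 - u**2 = (v − u)(v + u) splits into two distinct linear factors, so there are two distinct tangent lines y − -2 = ±(x − 1) — this is a node (ordinary double point).
Classification: node.


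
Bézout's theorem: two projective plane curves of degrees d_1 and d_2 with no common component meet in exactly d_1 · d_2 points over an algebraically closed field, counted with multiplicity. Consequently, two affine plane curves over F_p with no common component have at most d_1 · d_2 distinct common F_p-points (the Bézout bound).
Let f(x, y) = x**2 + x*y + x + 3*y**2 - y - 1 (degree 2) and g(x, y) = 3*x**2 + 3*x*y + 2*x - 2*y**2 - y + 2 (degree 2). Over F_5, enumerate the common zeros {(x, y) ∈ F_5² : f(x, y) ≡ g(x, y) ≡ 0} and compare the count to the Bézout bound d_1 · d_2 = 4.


Common zeros: {(2, 3)}; count = 1; Bézout bound = 4.

deg(f) = 2, deg(g) = 2, so Bézout bound = 4.
Scan x ∈ F_5. For each x, list the y ∈ F_5 with f(x, y) ≡ 0 and those with g(x, y) ≡ 0 (mod 5); the common zeros in that column are the intersection.
  x = 0: f ≡ 0 at y ∈ ∅; g ≡ 0 at y ∈ ∅; common: ∅.
  x = 1: f ≡ 0 at y ∈ ∅; g ≡ 0 at y ∈ {3}; common: ∅.
  x = 2: f ≡ 0 at y ∈ {0, 3}; g ≡ 0 at y ∈ {2, 3}; common: {3}.
  x = 3: f ≡ 0 at y ∈ ∅; g ≡ 0 at y ∈ {0, 4}; common: ∅.
  x = 4: f ≡ 0 at y ∈ {1, 3}; g ≡ 0 at y ∈ {4}; common: ∅.
Collecting: common zeros = {(2, 3)}, so the count is 1.
Comparison with the Bézout bound: 1 ≤ 4 = deg(f)·deg(g), as expected for curves with no common component (the affine F_5-count falls short of the bound because intersections may lie at infinity, over extension fields, or carry multiplicity).


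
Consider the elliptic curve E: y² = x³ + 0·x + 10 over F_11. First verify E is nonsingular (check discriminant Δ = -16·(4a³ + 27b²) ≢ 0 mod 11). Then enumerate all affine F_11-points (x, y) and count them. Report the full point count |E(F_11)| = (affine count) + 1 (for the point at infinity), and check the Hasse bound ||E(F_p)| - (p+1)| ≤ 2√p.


Affine points = {(1, 0), (3, 2), (3, 9), (5, 5), (5, 6), (7, 1), (7, 10), (8, 4), (8, 7), (10, 3), (10, 8)}; affine count = 11; |E(F_11)| = 12.

Discriminant check: Δ ∝ 4a³ + 27b² = 4·0³ + 27·10² = 4·0 + 27·100 ≡ 5 (mod 11). Nonzero ⇒ E is nonsingular.
For each x ∈ F_11, compute rhs = x³ + 0·x + 10 mod 11, then count y ∈ F_11 with y² ≡ rhs.
  x = 0: rhs = 10, matching y values: none (0 points).
  x = 1: rhs = 0, matching y values: 0 (1 points).
  x = 2: rhs = 7, matching y values: none (0 points).
  x = 3: rhs = 4, matching y values: 2, 9 (2 points).
  x = 4: rhs = 8, matching y values: none (0 points).
  x = 5: rhs = 3, matching y values: 5, 6 (2 points).
  x = 6: rhs = 6, matching y values: none (0 points).
  x = 7: rhs = 1, matching y values: 1, 10 (2 points).
  x = 8: rhs = 5, matching y values: 4, 7 (2 points).
  x = 9: rhs = 2, matching y values: none (0 points).
  x = 10: rhs = 9, matching y values: 3, 8 (2 points).
Total affine count: 11.
Full point count |E(F_11)| = 11 + 1 = 12.
Hasse bound: |12 − (11+1)| = |0| = 0 ≤ 2√11 ≈ 6.6332 ✓.


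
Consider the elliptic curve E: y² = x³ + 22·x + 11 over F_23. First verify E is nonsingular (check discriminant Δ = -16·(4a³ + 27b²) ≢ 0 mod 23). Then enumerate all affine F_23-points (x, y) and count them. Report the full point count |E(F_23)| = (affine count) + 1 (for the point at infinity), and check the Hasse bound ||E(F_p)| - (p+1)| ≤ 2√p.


Affine points = {(3, 9), (3, 14), (4, 5), (4, 18), (5, 4), (5, 19), (7, 5), (7, 18), (8, 3), (8, 20), (9, 8), (9, 15), (10, 9), (10, 14), (12, 5), (12, 18), (14, 2), (14, 21), (15, 6), (15, 17), (17, 10), (17, 13), (18, 11), (18, 12)}; affine count = 24; |E(F_23)| = 25.

Discriminant check: Δ ∝ 4a³ + 27b² = 4·22³ + 27·11² = 4·10648 + 27·121 ≡ 20 (mod 23). Nonzero ⇒ E is nonsingular.
For each x ∈ F_23, compute rhs = x³ + 22·x + 11 mod 23, then count y ∈ F_23 with y² ≡ rhs.
  x = 0: rhs = 11, matching y values: none (0 points).
  x = 1: rhs = 11, matching y values: none (0 points).
  x = 2: rhs = 17, matching y values: none (0 points).
  x = 3: rhs = 12, matching y values: 9, 14 (2 points).
  x = 4: rhs = 2, matching y values: 5, 18 (2 points).
  x = 5: rhs = 16, matching y values: 4, 19 (2 points).
  x = 6: rhs = 14, matching y values: none (0 points).
  x = 7: rhs = 2, matching y values: 5, 18 (2 points).
  x = 8: rhs = 9, matching y values: 3, 20 (2 points).
  x = 9: rhs = 18, matching y values: 8, 15 (2 points).
  x = 10: rhs = 12, matching y values: 9, 14 (2 points).
  x = 11: rhs = 20, matching y values: none (0 points).
  x = 12: rhs = 2, matching y values: 5, 18 (2 points).
  x = 13: rhs = 10, matching y values: none (0 points).
  x = 14: rhs = 4, matching y values: 2, 21 (2 points).
  x = 15: rhs = 13, matching y values: 6, 17 (2 points).
  x = 16: rhs = 20, matching y values: none (0 points).
  x = 17: rhs = 8, matching y values: 10, 13 (2 points).
  x = 18: rhs = 6, matching y values: 11, 12 (2 points).
  x = 19: rhs = 20, matching y values: none (0 points).
  x = 20: rhs = 10, matching y values: none (0 points).
  x = 21: rhs = 5, matching y values: none (0 points).
  x = 22: rhs = 11, matching y values: none (0 points).
Total affine count: 24.
Full point count |E(F_23)| = 24 + 1 = 25.
Hasse bound: |25 − (23+1)| = |1| = 1 ≤ 2√23 ≈ 9.5917 ✓.


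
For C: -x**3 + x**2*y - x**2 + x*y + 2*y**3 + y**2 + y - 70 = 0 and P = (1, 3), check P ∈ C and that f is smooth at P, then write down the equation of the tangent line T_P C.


Tangent line at P: 4*x + 63*y - 193 = 0.

Step 1: f(1, 3) = 0, so P lies on C.
Step 2: partial derivatives
  f_x(x, y) = -3*x**2 + 2*x*y - 2*x + y, f_y(x, y) = x**2 + x + 6*y**2 + 2*y + 1.
  f_x(P) = 4, f_y(P) = 63 (gradient nonzero, so P is smooth).
Step 3: tangent line at P: 4·(x − 1) + 63·(y − 3) = 0.
Expanding: 4*x + 63*y - 193 = 0.


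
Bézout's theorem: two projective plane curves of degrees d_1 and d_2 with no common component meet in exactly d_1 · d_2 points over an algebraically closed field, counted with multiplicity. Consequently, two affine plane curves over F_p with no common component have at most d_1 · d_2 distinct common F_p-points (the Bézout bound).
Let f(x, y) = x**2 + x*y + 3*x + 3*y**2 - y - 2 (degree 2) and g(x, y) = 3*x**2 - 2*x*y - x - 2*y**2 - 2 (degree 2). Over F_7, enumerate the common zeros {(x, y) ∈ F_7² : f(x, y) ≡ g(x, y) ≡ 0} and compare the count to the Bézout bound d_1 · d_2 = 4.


Common zeros: {(3, 1), (3, 3)}; count = 2; Bézout bound = 4.

deg(f) = 2, deg(g) = 2, so Bézout bound = 4.
Scan x ∈ F_7. For each x, list the y ∈ F_7 with f(x, y) ≡ 0 and those with g(x, y) ≡ 0 (mod 7); the common zeros in that column are the intersection.
  x = 0: f ≡ 0 at y ∈ {1, 4}; g ≡ 0 at y ∈ ∅; common: ∅.
  x = 1: f ≡ 0 at y ∈ {2, 5}; g ≡ 0 at y ∈ {0, 6}; common: ∅.
  x = 2: f ≡ 0 at y ∈ ∅; g ≡ 0 at y ∈ ∅; common: ∅.
  x = 3: f ≡ 0 at y ∈ {1, 3}; g ≡ 0 at y ∈ {1, 3}; common: {1, 3}.
  x = 4: f ≡ 0 at y ∈ ∅; g ≡ 0 at y ∈ {0, 3}; common: ∅.
  x = 5: f ≡ 0 at y ∈ {3, 5}; g ≡ 0 at y ∈ {1}; common: ∅.
  x = 6: f ≡ 0 at y ∈ ∅; g ≡ 0 at y ∈ ∅; common: ∅.
Collecting: common zeros = {(3, 1), (3, 3)}, so the count is 2.
Comparison with the Bézout bound: 2 ≤ 4 = deg(f)·deg(g), as expected for curves with no common component (the affine F_7-count falls short of the bound because intersections may lie at infinity, over extension fields, or carry multiplicity).


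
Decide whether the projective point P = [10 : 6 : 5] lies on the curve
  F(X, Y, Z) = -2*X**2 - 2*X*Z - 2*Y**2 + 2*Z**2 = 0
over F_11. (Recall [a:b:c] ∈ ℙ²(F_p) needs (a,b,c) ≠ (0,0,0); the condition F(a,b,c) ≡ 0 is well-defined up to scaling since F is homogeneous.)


F(10,6,5) ≡ 8 (mod 11); P is NOT on the curve.

Evaluate F(10, 6, 5) term-by-term (mod 11).
  -2*X**2 ↦ -2·100·1·1 = -200
  -2*X*Z ↦ -2·10·1·5 = -100
  -2*Y**2 ↦ -2·1·36·1 = -72
  2*Z**2 ↦ 2·1·1·25 = 50
Sum: F(10, 6, 5) = (-200) + (-100) + (-72) + (50) = -322.
Reducing mod 11: -322 ≡ 8 (mod 11).
Since F(a, b, c) ≡ 8 ≠ 0 (mod 11), P does NOT lie on the curve.


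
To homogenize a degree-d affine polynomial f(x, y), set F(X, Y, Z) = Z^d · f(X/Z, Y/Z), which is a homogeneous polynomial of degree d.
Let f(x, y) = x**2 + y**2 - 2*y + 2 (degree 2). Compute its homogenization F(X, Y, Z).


F(X, Y, Z) = X**2 + Y**2 - 2*Y*Z + 2*Z**2

deg(f) = 2.
Substitute x = X/Z, y = Y/Z into f, then multiply by Z^2.
  monomial 1·x^2·y^0 ↦ 1·X^2·Y^0·Z^0.
  monomial 1·x^0·y^2 ↦ 1·X^0·Y^2·Z^0.
  monomial -2·x^0·y^1 ↦ -2·X^0·Y^1·Z^1.
  monomial 2·x^0·y^0 ↦ 2·X^0·Y^0·Z^2.
Collecting: F(X, Y, Z) = X**2 + Y**2 - 2*Y*Z + 2*Z**2.


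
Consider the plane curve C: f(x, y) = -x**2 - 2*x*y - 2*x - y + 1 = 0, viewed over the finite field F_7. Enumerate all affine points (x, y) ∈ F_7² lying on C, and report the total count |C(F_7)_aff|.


Affine F_7-points: {(0, 1), (1, 4), (2, 0), (3, 0), (3, 1), (3, 2), (3, 3), (3, 4), (3, 5), (3, 6), (4, 6), (5, 2), (6, 5)}; count = 13.

For each of the 49 pairs (x, y) ∈ F_7², evaluate f(x, y) mod 7. Record the zeros.
  x = 0: [0↦1, 1↦0, 2↦6, 3↦5, 4↦4, 5↦3, 6↦2]  zeros at y ∈ {1}
  x = 1: [0↦5, 1↦2, 2↦6, 3↦3, 4↦0, 5↦4, 6↦1]  zeros at y ∈ {4}
  x = 2: [0↦0, 1↦2, 2↦4, 3↦6, 4↦1, 5↦3, 6↦5]  zeros at y ∈ {0}
  x = 3: [0↦0, 1↦0, 2↦0, 3↦0, 4↦0, 5↦0, 6↦0]  zeros at y ∈ {0, 1, 2, 3, 4, 5, 6}
  x = 4: [0↦5, 1↦3, 2↦1, 3↦6, 4↦4, 5↦2, 6↦0]  zeros at y ∈ {6}
  x = 5: [0↦1, 1↦4, 2↦0, 3↦3, 4↦6, 5↦2, 6↦5]  zeros at y ∈ {2}
  x = 6: [0↦2, 1↦3, 2↦4, 3↦5, 4↦6, 5↦0, 6↦1]  zeros at y ∈ {5}
Collecting zeros: affine points = {(0, 1), (1, 4), (2, 0), (3, 0), (3, 1), (3, 2), (3, 3), (3, 4), (3, 5), (3, 6), (4, 6), (5, 2), (6, 5)}.
Total count |C(F_7)_aff| = 13.


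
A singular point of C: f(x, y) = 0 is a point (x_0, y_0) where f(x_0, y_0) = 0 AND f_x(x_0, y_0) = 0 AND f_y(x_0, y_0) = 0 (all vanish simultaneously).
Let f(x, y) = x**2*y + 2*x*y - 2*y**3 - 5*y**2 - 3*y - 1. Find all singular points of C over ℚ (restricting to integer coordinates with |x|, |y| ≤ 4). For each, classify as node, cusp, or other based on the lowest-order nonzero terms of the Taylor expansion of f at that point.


Singular points: {(-1, -1)}; classification: node.

Compute partial derivatives:
  f_x = 2*x*y + 2*y.
  f_y = x**2 + 2*x - 6*y**2 - 10*y - 3.
Scan x_0 ∈ {−4, ..., 4}. For each x_0, f_y(x_0, y) is a polynomial in y; find its integer roots y ∈ {−4, ..., 4}, then test f_x and f at those candidates.
  x = -4: f_y(-4, y) = -6*y**2 - 10*y + 5; no integer root y with |y| ≤ 4.
  x = -3: f_y(-3, y) = -6*y**2 - 10*y; vanishes at y ∈ {0}. (-3, 0): f_x = 0 but f = -1 ≠ 0.
  x = -2: f_y(-2, y) = -6*y**2 - 10*y - 3; no integer root y with |y| ≤ 4.
  x = -1: f_y(-1, y) = -6*y**2 - 10*y - 4; vanishes at y ∈ {-1}. (-1, -1): f_x = 0, f = 0 — SINGULAR.
  x = 0: f_y(0, y) = -6*y**2 - 10*y - 3; no integer root y with |y| ≤ 4.
  x = 1: f_y(1, y) = -6*y**2 - 10*y; vanishes at y ∈ {0}. (1, 0): f_x = 0 but f = -1 ≠ 0.
  x = 2: f_y(2, y) = -6*y**2 - 10*y + 5; no integer root y with |y| ≤ 4.
  x = 3: f_y(3, y) = -6*y**2 - 10*y + 12; no integer root y with |y| ≤ 4.
  x = 4: f_y(4, y) = -6*y**2 - 10*y + 21; no integer root y with |y| ≤ 4.
Only singular point on the grid: (-1, -1).
Classify: substitute x = -1 + u, y = -1 + v and expand: f = u**2*v - u**2 - 2*v**3 + v**2.
No constant or linear terms (consistent with a singular point). Quadratic part: -u**2 + v**2. Cubic part: u**2*v - 2*v**3.
The quadratic part v**2 - u**2 = (v − u)(v + u) splits into two distinct linear factors, so there are two distinct tangent lines y − -1 = ±(x − -1) — this is a node (ordinary double point).
Classification: node.


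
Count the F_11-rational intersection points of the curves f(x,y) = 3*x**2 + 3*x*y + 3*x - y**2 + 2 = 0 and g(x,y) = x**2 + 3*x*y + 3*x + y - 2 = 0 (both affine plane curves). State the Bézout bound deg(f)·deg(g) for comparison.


Common zeros: ∅; count = 0; Bézout bound = 4.

deg(f) = 2, deg(g) = 2, so Bézout bound = 4.
Scan x ∈ F_11. For each x, list the y ∈ F_11 with f(x, y) ≡ 0 and those with g(x, y) ≡ 0 (mod 11); the common zeros in that column are the intersection.
  x = 0: f ≡ 0 at y ∈ ∅; g ≡ 0 at y ∈ {2}; common: ∅.
  x = 1: f ≡ 0 at y ∈ ∅; g ≡ 0 at y ∈ {5}; common: ∅.
  x = 2: f ≡ 0 at y ∈ ∅; g ≡ 0 at y ∈ {2}; common: ∅.
  x = 3: f ≡ 0 at y ∈ ∅; g ≡ 0 at y ∈ {5}; common: ∅.
  x = 4: f ≡ 0 at y ∈ ∅; g ≡ 0 at y ∈ {9}; common: ∅.
  x = 5: f ≡ 0 at y ∈ ∅; g ≡ 0 at y ∈ {10}; common: ∅.
  x = 6: f ≡ 0 at y ∈ {9}; g ≡ 0 at y ∈ {10}; common: ∅.
  x = 7: f ≡ 0 at y ∈ ∅; g ≡ 0 at y ∈ ∅; common: ∅.
  x = 8: f ≡ 0 at y ∈ ∅; g ≡ 0 at y ∈ {8}; common: ∅.
  x = 9: f ≡ 0 at y ∈ ∅; g ≡ 0 at y ∈ {8}; common: ∅.
  x = 10: f ≡ 0 at y ∈ ∅; g ≡ 0 at y ∈ {9}; common: ∅.
Collecting: common zeros = ∅, so the count is 0.
Comparison with the Bézout bound: 0 ≤ 4 = deg(f)·deg(g), as expected for curves with no common component (the affine F_11-count falls short of the bound because intersections may lie at infinity, over extension fields, or carry multiplicity).


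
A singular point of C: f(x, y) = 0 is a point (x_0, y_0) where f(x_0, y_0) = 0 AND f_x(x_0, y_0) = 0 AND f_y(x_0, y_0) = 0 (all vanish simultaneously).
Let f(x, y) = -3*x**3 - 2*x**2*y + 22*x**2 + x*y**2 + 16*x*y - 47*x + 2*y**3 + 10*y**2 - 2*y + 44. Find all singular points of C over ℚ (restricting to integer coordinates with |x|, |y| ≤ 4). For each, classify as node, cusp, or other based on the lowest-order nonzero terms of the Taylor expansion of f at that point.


Singular points: {(3, -2)}; classification: node.

Compute partial derivatives:
  f_x = -9*x**2 - 4*x*y + 44*x + y**2 + 16*y - 47.
  f_y = -2*x**2 + 2*x*y + 16*x + 6*y**2 + 20*y - 2.
Scan x_0 ∈ {−4, ..., 4}. For each x_0, f_y(x_0, y) is a polynomial in y; find its integer roots y ∈ {−4, ..., 4}, then test f_x and f at those candidates.
  x = -4: f_y(-4, y) = 6*y**2 + 12*y - 98; no integer root y with |y| ≤ 4.
  x = -3: f_y(-3, y) = 6*y**2 + 14*y - 68; no integer root y with |y| ≤ 4.
  x = -2: f_y(-2, y) = 6*y**2 + 16*y - 42; no integer root y with |y| ≤ 4.
  x = -1: f_y(-1, y) = 6*y**2 + 18*y - 20; no integer root y with |y| ≤ 4.
  x = 0: f_y(0, y) = 6*y**2 + 20*y - 2; no integer root y with |y| ≤ 4.
  x = 1: f_y(1, y) = 6*y**2 + 22*y + 12; vanishes at y ∈ {-3}. (1, -3): f_x = -39 ≠ 0.
  x = 2: f_y(2, y) = 6*y**2 + 24*y + 22; no integer root y with |y| ≤ 4.
  x = 3: f_y(3, y) = 6*y**2 + 26*y + 28; vanishes at y ∈ {-2}. (3, -2): f_x = 0, f = 0 — SINGULAR.
  x = 4: f_y(4, y) = 6*y**2 + 28*y + 30; vanishes at y ∈ {-3}. (4, -3): f_x = -6 ≠ 0.
Only singular point on the grid: (3, -2).
Classify: substitute x = 3 + u, y = -2 + v and expand: f = -3*u**3 - 2*u**2*v - u**2 + u*v**2 + 2*v**3 + v**2.
No constant or linear terms (consistent with a singular point). Quadratic part: -u**2 + v**2. Cubic part: -3*u**3 - 2*u**2*v + u*v**2 + 2*v**3.
The quadratic part v**2 - u**2 = (v − u)(v + u) splits into two distinct linear factors, so there are two distinct tangent lines y − -2 = ±(x − 3) — this is a node (ordinary double point).
Classification: node.


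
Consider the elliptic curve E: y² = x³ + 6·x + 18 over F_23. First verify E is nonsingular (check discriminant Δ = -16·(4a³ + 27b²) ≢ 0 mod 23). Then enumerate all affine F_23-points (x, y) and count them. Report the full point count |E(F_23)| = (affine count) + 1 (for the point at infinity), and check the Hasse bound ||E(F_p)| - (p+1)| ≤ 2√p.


Affine points = {(0, 8), (0, 15), (1, 5), (1, 18), (5, 9), (5, 14), (7, 9), (7, 14), (8, 7), (8, 16), (11, 9), (11, 14), (12, 1), (12, 22), (13, 4), (13, 19), (16, 1), (16, 22), (18, 1), (18, 22)}; affine count = 20; |E(F_23)| = 21.

Discriminant check: Δ ∝ 4a³ + 27b² = 4·6³ + 27·18² = 4·216 + 27·324 ≡ 21 (mod 23). Nonzero ⇒ E is nonsingular.
For each x ∈ F_23, compute rhs = x³ + 6·x + 18 mod 23, then count y ∈ F_23 with y² ≡ rhs.
  x = 0: rhs = 18, matching y values: 8, 15 (2 points).
  x = 1: rhs = 2, matching y values: 5, 18 (2 points).
  x = 2: rhs = 15, matching y values: none (0 points).
  x = 3: rhs = 17, matching y values: none (0 points).
  x = 4: rhs = 14, matching y values: none (0 points).
  x = 5: rhs = 12, matching y values: 9, 14 (2 points).
  x = 6: rhs = 17, matching y values: none (0 points).
  x = 7: rhs = 12, matching y values: 9, 14 (2 points).
  x = 8: rhs = 3, matching y values: 7, 16 (2 points).
  x = 9: rhs = 19, matching y values: none (0 points).
  x = 10: rhs = 20, matching y values: none (0 points).
  x = 11: rhs = 12, matching y values: 9, 14 (2 points).
  x = 12: rhs = 1, matching y values: 1, 22 (2 points).
  x = 13: rhs = 16, matching y values: 4, 19 (2 points).
  x = 14: rhs = 17, matching y values: none (0 points).
  x = 15: rhs = 10, matching y values: none (0 points).
  x = 16: rhs = 1, matching y values: 1, 22 (2 points).
  x = 17: rhs = 19, matching y values: none (0 points).
  x = 18: rhs = 1, matching y values: 1, 22 (2 points).
  x = 19: rhs = 22, matching y values: none (0 points).
  x = 20: rhs = 19, matching y values: none (0 points).
  x = 21: rhs = 21, matching y values: none (0 points).
  x = 22: rhs = 11, matching y values: none (0 points).
Total affine count: 20.
Full point count |E(F_23)| = 20 + 1 = 21.
Hasse bound: |21 − (23+1)| = |-3| = 3 ≤ 2√23 ≈ 9.5917 ✓.


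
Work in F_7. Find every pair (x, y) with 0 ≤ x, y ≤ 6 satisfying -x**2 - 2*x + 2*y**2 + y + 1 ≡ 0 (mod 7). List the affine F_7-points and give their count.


Affine F_7-points: {(0, 5), (2, 0), (2, 3), (3, 0), (3, 3), (5, 5)}; count = 6.

For each of the 49 pairs (x, y) ∈ F_7², evaluate f(x, y) mod 7. Record the zeros.
  x = 0: [0↦1, 1↦4, 2↦4, 3↦1, 4↦2, 5↦0, 6↦2]  zeros at y ∈ {5}
  x = 1: [0↦5, 1↦1, 2↦1, 3↦5, 4↦6, 5↦4, 6↦6]  zeros at y ∈ ∅
  x = 2: [0↦0, 1↦3, 2↦3, 3↦0, 4↦1, 5↦6, 6↦1]  zeros at y ∈ {0, 3}
  x = 3: [0↦0, 1↦3, 2↦3, 3↦0, 4↦1, 5↦6, 6↦1]  zeros at y ∈ {0, 3}
  x = 4: [0↦5, 1↦1, 2↦1, 3↦5, 4↦6, 5↦4, 6↦6]  zeros at y ∈ ∅
  x = 5: [0↦1, 1↦4, 2↦4, 3↦1, 4↦2, 5↦0, 6↦2]  zeros at y ∈ {5}
  x = 6: [0↦2, 1↦5, 2↦5, 3↦2, 4↦3, 5↦1, 6↦3]  zeros at y ∈ ∅
Collecting zeros: affine points = {(0, 5), (2, 0), (2, 3), (3, 0), (3, 3), (5, 5)}.
Total count |C(F_7)_aff| = 6.


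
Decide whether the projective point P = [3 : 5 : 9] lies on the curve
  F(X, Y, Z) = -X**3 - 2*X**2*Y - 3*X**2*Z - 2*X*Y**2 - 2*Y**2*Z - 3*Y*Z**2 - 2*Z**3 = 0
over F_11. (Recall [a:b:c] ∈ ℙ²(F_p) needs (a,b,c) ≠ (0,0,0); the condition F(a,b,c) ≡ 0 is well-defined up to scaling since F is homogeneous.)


F(3,5,9) ≡ 8 (mod 11); P is NOT on the curve.

Evaluate F(3, 5, 9) term-by-term (mod 11).
  -X**3 ↦ -1·27·1·1 = -27
  -2*X**2*Y ↦ -2·9·5·1 = -90
  -3*X**2*Z ↦ -3·9·1·9 = -243
  -2*X*Y**2 ↦ -2·3·25·1 = -150
  -2*Y**2*Z ↦ -2·1·25·9 = -450
  -3*Y*Z**2 ↦ -3·1·5·81 = -1215
  -2*Z**3 ↦ -2·1·1·729 = -1458
Sum: F(3, 5, 9) = (-27) + (-90) + (-243) + (-150) + (-450) + (-1215) + (-1458) = -3633.
Reducing mod 11: -3633 ≡ 8 (mod 11).
Since F(a, b, c) ≡ 8 ≠ 0 (mod 11), P does NOT lie on the curve.


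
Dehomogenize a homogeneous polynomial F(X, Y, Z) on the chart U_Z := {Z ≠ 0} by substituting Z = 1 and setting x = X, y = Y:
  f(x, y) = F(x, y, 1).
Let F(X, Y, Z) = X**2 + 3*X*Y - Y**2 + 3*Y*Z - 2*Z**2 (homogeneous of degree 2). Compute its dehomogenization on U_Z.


f(x, y) = x**2 + 3*x*y - y**2 + 3*y - 2

On U_Z we set Z = 1. Each monomial c·X^i·Y^j·Z^k in F becomes c·x^i·y^j·1^k = c·x^i·y^j.
Substituting Z = 1: F(X, Y, 1) = x**2 + 3*x*y - y**2 + 3*y - 2.
Note: deg(f) ≤ deg(F) = 2; strict inequality happens when F is divisible by Z (lost terms).


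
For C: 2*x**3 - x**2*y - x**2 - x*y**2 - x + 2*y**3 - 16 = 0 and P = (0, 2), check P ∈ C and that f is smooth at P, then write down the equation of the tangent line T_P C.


Tangent line at P: -5*x + 24*y - 48 = 0.

Step 1: f(0, 2) = 0, so P lies on C.
Step 2: partial derivatives
  f_x(x, y) = 6*x**2 - 2*x*y - 2*x - y**2 - 1, f_y(x, y) = -x**2 - 2*x*y + 6*y**2.
  f_x(P) = -5, f_y(P) = 24 (gradient nonzero, so P is smooth).
Step 3: tangent line at P: -5·(x − 0) + 24·(y − 2) = 0.
Expanding: -5*x + 24*y - 48 = 0.


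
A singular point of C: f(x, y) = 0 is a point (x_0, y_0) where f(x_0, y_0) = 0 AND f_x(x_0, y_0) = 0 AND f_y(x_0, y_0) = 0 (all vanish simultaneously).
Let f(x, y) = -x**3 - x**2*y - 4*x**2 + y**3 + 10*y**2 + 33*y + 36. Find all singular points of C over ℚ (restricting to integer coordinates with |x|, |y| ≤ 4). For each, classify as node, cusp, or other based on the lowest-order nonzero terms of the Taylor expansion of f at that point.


Singular points: {(0, -3)}; classification: node.

Compute partial derivatives:
  f_x = -3*x**2 - 2*x*y - 8*x.
  f_y = -x**2 + 3*y**2 + 20*y + 33.
Scan x_0 ∈ {−4, ..., 4}. For each x_0, f_y(x_0, y) is a polynomial in y; find its integer roots y ∈ {−4, ..., 4}, then test f_x and f at those candidates.
  x = -4: f_y(-4, y) = 3*y**2 + 20*y + 17; vanishes at y ∈ {-1}. (-4, -1): f_x = -24 ≠ 0.
  x = -3: f_y(-3, y) = 3*y**2 + 20*y + 24; no integer root y with |y| ≤ 4.
  x = -2: f_y(-2, y) = 3*y**2 + 20*y + 29; no integer root y with |y| ≤ 4.
  x = -1: f_y(-1, y) = 3*y**2 + 20*y + 32; vanishes at y ∈ {-4}. (-1, -4): f_x = -3 ≠ 0.
  x = 0: f_y(0, y) = 3*y**2 + 20*y + 33; vanishes at y ∈ {-3}. (0, -3): f_x = 0, f = 0 — SINGULAR.
  x = 1: f_y(1, y) = 3*y**2 + 20*y + 32; vanishes at y ∈ {-4}. (1, -4): f_x = -3 ≠ 0.
  x = 2: f_y(2, y) = 3*y**2 + 20*y + 29; no integer root y with |y| ≤ 4.
  x = 3: f_y(3, y) = 3*y**2 + 20*y + 24; no integer root y with |y| ≤ 4.
  x = 4: f_y(4, y) = 3*y**2 + 20*y + 17; vanishes at y ∈ {-1}. (4, -1): f_x = -72 ≠ 0.
Only singular point on the grid: (0, -3).
Classify: substitute x = 0 + u, y = -3 + v and expand: f = -u**3 - u**2*v - u**2 + v**3 + v**2.
No constant or linear terms (consistent with a singular point). Quadratic part: -u**2 + v**2. Cubic part: -u**3 - u**2*v + v**3.
The quadratic part v**2 - u**2 = (v − u)(v + u) splits into two distinct linear factors, so there are two distinct tangent lines y − -3 = ±(x − 0) — this is a node (ordinary double point).
Classification: node.


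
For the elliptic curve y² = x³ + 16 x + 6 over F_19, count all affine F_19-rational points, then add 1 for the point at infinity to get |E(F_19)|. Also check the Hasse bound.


Affine points = {(0, 5), (0, 14), (1, 2), (1, 17), (3, 9), (3, 10), (4, 1), (4, 18), (7, 9), (7, 10), (8, 0), (9, 9), (9, 10), (10, 8), (10, 11), (12, 8), (12, 11), (13, 6), (13, 13), (15, 7), (15, 12), (16, 8), (16, 11), (17, 2), (17, 17)}; affine count = 25; |E(F_19)| = 26.

Discriminant check: Δ ∝ 4a³ + 27b² = 4·16³ + 27·6² = 4·4096 + 27·36 ≡ 9 (mod 19). Nonzero ⇒ E is nonsingular.
For each x ∈ F_19, compute rhs = x³ + 16·x + 6 mod 19, then count y ∈ F_19 with y² ≡ rhs.
  x = 0: rhs = 6, matching y values: 5, 14 (2 points).
  x = 1: rhs = 4, matching y values: 2, 17 (2 points).
  x = 2: rhs = 8, matching y values: none (0 points).
  x = 3: rhs = 5, matching y values: 9, 10 (2 points).
  x = 4: rhs = 1, matching y values: 1, 18 (2 points).
  x = 5: rhs = 2, matching y values: none (0 points).
  x = 6: rhs = 14, matching y values: none (0 points).
  x = 7: rhs = 5, matching y values: 9, 10 (2 points).
  x = 8: rhs = 0, matching y values: 0 (1 points).
  x = 9: rhs = 5, matching y values: 9, 10 (2 points).
  x = 10: rhs = 7, matching y values: 8, 11 (2 points).
  x = 11: rhs = 12, matching y values: none (0 points).
  x = 12: rhs = 7, matching y values: 8, 11 (2 points).
  x = 13: rhs = 17, matching y values: 6, 13 (2 points).
  x = 14: rhs = 10, matching y values: none (0 points).
  x = 15: rhs = 11, matching y values: 7, 12 (2 points).
  x = 16: rhs = 7, matching y values: 8, 11 (2 points).
  x = 17: rhs = 4, matching y values: 2, 17 (2 points).
  x = 18: rhs = 8, matching y values: none (0 points).
Total affine count: 25.
Full point count |E(F_19)| = 25 + 1 = 26.
Hasse bound: |26 − (19+1)| = |6| = 6 ≤ 2√19 ≈ 8.7178 ✓.


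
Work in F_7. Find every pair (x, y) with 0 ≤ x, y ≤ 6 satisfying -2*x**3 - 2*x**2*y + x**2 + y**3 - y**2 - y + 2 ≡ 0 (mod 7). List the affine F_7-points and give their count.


Affine F_7-points: {(3, 2), (4, 5), (5, 5), (6, 3)}; count = 4.

For each of the 49 pairs (x, y) ∈ F_7², evaluate f(x, y) mod 7. Record the zeros.
  x = 0: [0↦2, 1↦1, 2↦4, 3↦3, 4↦4, 5↦6, 6↦1]  zeros at y ∈ ∅
  x = 1: [0↦1, 1↦5, 2↦6, 3↦3, 4↦2, 5↦2, 6↦2]  zeros at y ∈ ∅
  x = 2: [0↦4, 1↦2, 2↦4, 3↦2, 4↦2, 5↦3, 6↦4]  zeros at y ∈ ∅
  x = 3: [0↦6, 1↦1, 2↦0, 3↦2, 4↦6, 5↦4, 6↦2]  zeros at y ∈ {2}
  x = 4: [0↦2, 1↦4, 2↦3, 3↦5, 4↦2, 5↦0, 6↦5]  zeros at y ∈ {5}
  x = 5: [0↦1, 1↦6, 2↦1, 3↦6, 4↦6, 5↦0, 6↦1]  zeros at y ∈ {5}
  x = 6: [0↦5, 1↦2, 2↦3, 3↦0, 4↦6, 5↦6, 6↦6]  zeros at y ∈ {3}
Collecting zeros: affine points = {(3, 2), (4, 5), (5, 5), (6, 3)}.
Total count |C(F_7)_aff| = 4.


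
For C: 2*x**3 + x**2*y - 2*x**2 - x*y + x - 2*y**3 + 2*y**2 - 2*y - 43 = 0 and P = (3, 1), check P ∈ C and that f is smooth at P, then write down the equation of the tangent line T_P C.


Tangent line at P: 48*x + 2*y - 146 = 0.

Step 1: f(3, 1) = 0, so P lies on C.
Step 2: partial derivatives
  f_x(x, y) = 6*x**2 + 2*x*y - 4*x - y + 1, f_y(x, y) = x**2 - x - 6*y**2 + 4*y - 2.
  f_x(P) = 48, f_y(P) = 2 (gradient nonzero, so P is smooth).
Step 3: tangent line at P: 48·(x − 3) + 2·(y − 1) = 0.
Expanding: 48*x + 2*y - 146 = 0.


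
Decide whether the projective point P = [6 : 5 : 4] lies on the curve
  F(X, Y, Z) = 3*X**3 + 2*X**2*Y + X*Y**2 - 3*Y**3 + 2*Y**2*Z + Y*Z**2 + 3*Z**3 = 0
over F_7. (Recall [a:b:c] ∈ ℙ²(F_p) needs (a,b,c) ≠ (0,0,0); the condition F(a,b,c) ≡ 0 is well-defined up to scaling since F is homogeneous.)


F(6,5,4) ≡ 2 (mod 7); P is NOT on the curve.

Evaluate F(6, 5, 4) term-by-term (mod 7).
  3*X**3 ↦ 3·216·1·1 = 648
  2*X**2*Y ↦ 2·36·5·1 = 360
  X*Y**2 ↦ 1·6·25·1 = 150
  -3*Y**3 ↦ -3·1·125·1 = -375
  2*Y**2*Z ↦ 2·1·25·4 = 200
  Y*Z**2 ↦ 1·1·5·16 = 80
  3*Z**3 ↦ 3·1·1·64 = 192
Sum: F(6, 5, 4) = (648) + (360) + (150) + (-375) + (200) + (80) + (192) = 1255.
Reducing mod 7: 1255 ≡ 2 (mod 7).
Since F(a, b, c) ≡ 2 ≠ 0 (mod 7), P does NOT lie on the curve.


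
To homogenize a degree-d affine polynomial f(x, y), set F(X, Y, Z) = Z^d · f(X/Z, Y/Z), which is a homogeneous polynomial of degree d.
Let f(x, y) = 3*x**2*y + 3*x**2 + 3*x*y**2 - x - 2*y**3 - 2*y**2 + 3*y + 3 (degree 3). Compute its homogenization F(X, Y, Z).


F(X, Y, Z) = 3*X**2*Y + 3*X**2*Z + 3*X*Y**2 - X*Z**2 - 2*Y**3 - 2*Y**2*Z + 3*Y*Z**2 + 3*Z**3

deg(f) = 3.
Substitute x = X/Z, y = Y/Z into f, then multiply by Z^3.
  monomial 3·x^2·y^1 ↦ 3·X^2·Y^1·Z^0.
  monomial 3·x^2·y^0 ↦ 3·X^2·Y^0·Z^1.
  monomial 3·x^1·y^2 ↦ 3·X^1·Y^2·Z^0.
  monomial -1·x^1·y^0 ↦ -1·X^1·Y^0·Z^2.
  monomial -2·x^0·y^3 ↦ -2·X^0·Y^3·Z^0.
  monomial -2·x^0·y^2 ↦ -2·X^0·Y^2·Z^1.
  monomial 3·x^0·y^1 ↦ 3·X^0·Y^1·Z^2.
  monomial 3·x^0·y^0 ↦ 3·X^0·Y^0·Z^3.
Collecting: F(X, Y, Z) = 3*X**2*Y + 3*X**2*Z + 3*X*Y**2 - X*Z**2 - 2*Y**3 - 2*Y**2*Z + 3*Y*Z**2 + 3*Z**3.


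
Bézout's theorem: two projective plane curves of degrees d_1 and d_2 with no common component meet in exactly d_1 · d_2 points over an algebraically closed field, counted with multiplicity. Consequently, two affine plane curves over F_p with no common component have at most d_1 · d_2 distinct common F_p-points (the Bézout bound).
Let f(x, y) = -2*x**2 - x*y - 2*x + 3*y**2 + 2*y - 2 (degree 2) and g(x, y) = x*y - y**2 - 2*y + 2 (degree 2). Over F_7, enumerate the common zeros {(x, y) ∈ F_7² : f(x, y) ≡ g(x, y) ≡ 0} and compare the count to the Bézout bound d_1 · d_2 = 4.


Common zeros: ∅; count = 0; Bézout bound = 4.

deg(f) = 2, deg(g) = 2, so Bézout bound = 4.
Scan x ∈ F_7. For each x, list the y ∈ F_7 with f(x, y) ≡ 0 and those with g(x, y) ≡ 0 (mod 7); the common zeros in that column are the intersection.
  x = 0: f ≡ 0 at y ∈ {2}; g ≡ 0 at y ∈ ∅; common: ∅.
  x = 1: f ≡ 0 at y ∈ ∅; g ≡ 0 at y ∈ {1, 5}; common: ∅.
  x = 2: f ≡ 0 at y ∈ {0}; g ≡ 0 at y ∈ {3, 4}; common: ∅.
  x = 3: f ≡ 0 at y ∈ ∅; g ≡ 0 at y ∈ {2, 6}; common: ∅.
  x = 4: f ≡ 0 at y ∈ {0, 3}; g ≡ 0 at y ∈ ∅; common: ∅.
  x = 5: f ≡ 0 at y ∈ {2, 6}; g ≡ 0 at y ∈ ∅; common: ∅.
  x = 6: f ≡ 0 at y ∈ ∅; g ≡ 0 at y ∈ ∅; common: ∅.
Collecting: common zeros = ∅, so the count is 0.
Comparison with the Bézout bound: 0 ≤ 4 = deg(f)·deg(g), as expected for curves with no common component (the affine F_7-count falls short of the bound because intersections may lie at infinity, over extension fields, or carry multiplicity).


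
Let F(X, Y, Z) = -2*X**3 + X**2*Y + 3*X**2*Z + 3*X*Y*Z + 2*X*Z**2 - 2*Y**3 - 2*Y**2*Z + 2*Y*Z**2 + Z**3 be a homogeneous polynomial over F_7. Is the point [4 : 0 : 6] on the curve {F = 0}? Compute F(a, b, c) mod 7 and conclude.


F(4,0,6) ≡ 6 (mod 7); P is NOT on the curve.

Evaluate F(4, 0, 6) term-by-term (mod 7).
  -2*X**3 ↦ -2·64·1·1 = -128
  X**2*Y ↦ 1·16·0·1 = 0
  3*X**2*Z ↦ 3·16·1·6 = 288
  3*X*Y*Z ↦ 3·4·0·6 = 0
  2*X*Z**2 ↦ 2·4·1·36 = 288
  -2*Y**3 ↦ -2·1·0·1 = 0
  -2*Y**2*Z ↦ -2·1·0·6 = 0
  2*Y*Z**2 ↦ 2·1·0·36 = 0
  Z**3 ↦ 1·1·1·216 = 216
Sum: F(4, 0, 6) = (-128) + (0) + (288) + (0) + (288) + (0) + (0) + (0) + (216) = 664.
Reducing mod 7: 664 ≡ 6 (mod 7).
Since F(a, b, c) ≡ 6 ≠ 0 (mod 7), P does NOT lie on the curve.


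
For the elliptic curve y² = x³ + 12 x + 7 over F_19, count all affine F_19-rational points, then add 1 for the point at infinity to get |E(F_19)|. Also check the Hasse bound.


Affine points = {(0, 8), (0, 11), (1, 1), (1, 18), (2, 1), (2, 18), (4, 9), (4, 10), (7, 4), (7, 15), (8, 8), (8, 11), (10, 5), (10, 14), (11, 8), (11, 11), (12, 6), (12, 13), (13, 2), (13, 17), (15, 3), (15, 16), (16, 1), (16, 18)}; affine count = 24; |E(F_19)| = 25.

Discriminant check: Δ ∝ 4a³ + 27b² = 4·12³ + 27·7² = 4·1728 + 27·49 ≡ 8 (mod 19). Nonzero ⇒ E is nonsingular.
For each x ∈ F_19, compute rhs = x³ + 12·x + 7 mod 19, then count y ∈ F_19 with y² ≡ rhs.
  x = 0: rhs = 7, matching y values: 8, 11 (2 points).
  x = 1: rhs = 1, matching y values: 1, 18 (2 points).
  x = 2: rhs = 1, matching y values: 1, 18 (2 points).
  x = 3: rhs = 13, matching y values: none (0 points).
  x = 4: rhs = 5, matching y values: 9, 10 (2 points).
  x = 5: rhs = 2, matching y values: none (0 points).
  x = 6: rhs = 10, matching y values: none (0 points).
  x = 7: rhs = 16, matching y values: 4, 15 (2 points).
  x = 8: rhs = 7, matching y values: 8, 11 (2 points).
  x = 9: rhs = 8, matching y values: none (0 points).
  x = 10: rhs = 6, matching y values: 5, 14 (2 points).
  x = 11: rhs = 7, matching y values: 8, 11 (2 points).
  x = 12: rhs = 17, matching y values: 6, 13 (2 points).
  x = 13: rhs = 4, matching y values: 2, 17 (2 points).
  x = 14: rhs = 12, matching y values: none (0 points).
  x = 15: rhs = 9, matching y values: 3, 16 (2 points).
  x = 16: rhs = 1, matching y values: 1, 18 (2 points).
  x = 17: rhs = 13, matching y values: none (0 points).
  x = 18: rhs = 13, matching y values: none (0 points).
Total affine count: 24.
Full point count |E(F_19)| = 24 + 1 = 25.
Hasse bound: |25 − (19+1)| = |5| = 5 ≤ 2√19 ≈ 8.7178 ✓.
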